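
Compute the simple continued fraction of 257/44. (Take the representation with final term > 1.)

257 = 5*44 + 37
44 = 1*37 + 7
37 = 5*7 + 2
7 = 3*2 + 1
2 = 2*1 + 0  (stop)
So 257/44 = [5; 1, 5, 3, 2].

[5; 1, 5, 3, 2]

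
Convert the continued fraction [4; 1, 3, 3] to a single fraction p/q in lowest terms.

62/13

Fold from the inside: start with 3/1.
  3 + 1/3 = 10/3
  1 + 3/10 = 13/10
  4 + 10/13 = 62/13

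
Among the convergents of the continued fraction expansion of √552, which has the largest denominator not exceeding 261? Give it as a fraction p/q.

4417/188

√552 = [23; 2, 46, …] (period length 2).
Convergents:
  p_0/q_0 = 23/1
  p_1/q_1 = 47/2
  p_2/q_2 = 2185/93
  p_3/q_3 = 4417/188
  p_4/q_4 = 205367/8741
q_3 = 188 ≤ 261 < 8741 = q_4, so the answer is 4417/188.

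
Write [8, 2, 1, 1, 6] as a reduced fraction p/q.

Fold from the inside: start with 6/1.
  1 + 1/6 = 7/6
  1 + 6/7 = 13/7
  2 + 7/13 = 33/13
  8 + 13/33 = 277/33

277/33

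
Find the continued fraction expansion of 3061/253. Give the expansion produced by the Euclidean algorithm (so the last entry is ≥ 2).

[12; 10, 8, 3]

3061 = 12·253 + 25
253 = 10·25 + 3
25 = 8·3 + 1
3 = 3·1 + 0  (stop)
So 3061/253 = [12; 10, 8, 3].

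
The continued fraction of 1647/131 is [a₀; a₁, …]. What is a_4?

1

1647 = 12·131 + 75   →  a_0 = 12
131 = 1·75 + 56   →  a_1 = 1
75 = 1·56 + 19   →  a_2 = 1
56 = 2·19 + 18   →  a_3 = 2
19 = 1·18 + 1   →  a_4 = 1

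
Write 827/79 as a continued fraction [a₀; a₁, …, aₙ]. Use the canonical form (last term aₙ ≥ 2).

827 = 10*79 + 37
79 = 2*37 + 5
37 = 7*5 + 2
5 = 2*2 + 1
2 = 2*1 + 0  (stop)
So 827/79 = [10; 2, 7, 2, 2].

[10; 2, 7, 2, 2]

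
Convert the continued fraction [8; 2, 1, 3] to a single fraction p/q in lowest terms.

Using pₖ = aₖpₖ₋₁ + pₖ₋₂ and qₖ = aₖqₖ₋₁ + qₖ₋₂:
  k=0: a=8, p=8, q=1
  k=1: a=2, p=17, q=2
  k=2: a=1, p=25, q=3
  k=3: a=3, p=92, q=11

92/11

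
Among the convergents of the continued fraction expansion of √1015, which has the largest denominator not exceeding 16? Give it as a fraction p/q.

223/7

√1015 = [31; 1, 6, 10, 2, 10, 6, 1, 62, …] (period length 8).
Convergents:
  p_0/q_0 = 31/1
  p_1/q_1 = 32/1
  p_2/q_2 = 223/7
  p_3/q_3 = 2262/71
q_2 = 7 ≤ 16 < 71 = q_3, so the answer is 223/7.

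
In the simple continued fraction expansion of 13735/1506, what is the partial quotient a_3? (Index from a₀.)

8

13735 = 9·1506 + 181   →  a_0 = 9
1506 = 8·181 + 58   →  a_1 = 8
181 = 3·58 + 7   →  a_2 = 3
58 = 8·7 + 2   →  a_3 = 8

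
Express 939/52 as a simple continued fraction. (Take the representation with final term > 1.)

[18; 17, 3]

939 = 18×52 + 3
52 = 17×3 + 1
3 = 3×1 + 0  (stop)
So 939/52 = [18; 17, 3].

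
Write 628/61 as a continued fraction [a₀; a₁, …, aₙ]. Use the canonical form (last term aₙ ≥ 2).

628 = 10*61 + 18
61 = 3*18 + 7
18 = 2*7 + 4
7 = 1*4 + 3
4 = 1*3 + 1
3 = 3*1 + 0  (stop)
So 628/61 = [10; 3, 2, 1, 1, 3].

[10; 3, 2, 1, 1, 3]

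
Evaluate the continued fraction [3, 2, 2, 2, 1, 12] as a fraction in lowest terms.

Fold from the inside: start with 12/1.
  1 + 1/12 = 13/12
  2 + 12/13 = 38/13
  2 + 13/38 = 89/38
  2 + 38/89 = 216/89
  3 + 89/216 = 737/216

737/216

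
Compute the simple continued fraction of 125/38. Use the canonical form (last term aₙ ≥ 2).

125 = 3*38 + 11
38 = 3*11 + 5
11 = 2*5 + 1
5 = 5*1 + 0  (stop)
So 125/38 = [3; 3, 2, 5].

[3; 3, 2, 5]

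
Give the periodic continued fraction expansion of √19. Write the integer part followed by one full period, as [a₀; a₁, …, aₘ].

a₀ = ⌊√19⌋ = 4.

[4; 2, 1, 3, 1, 2, 8]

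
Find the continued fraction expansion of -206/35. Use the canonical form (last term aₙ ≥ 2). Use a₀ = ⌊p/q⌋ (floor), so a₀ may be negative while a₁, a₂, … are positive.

[-6; 8, 1, 3]

-206 = -6·35 + 4
35 = 8·4 + 3
4 = 1·3 + 1
3 = 3·1 + 0  (stop)
So -206/35 = [-6; 8, 1, 3].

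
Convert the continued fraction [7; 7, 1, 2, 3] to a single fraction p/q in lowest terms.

Using pₖ = aₖpₖ₋₁ + pₖ₋₂ and qₖ = aₖqₖ₋₁ + qₖ₋₂:
  k=0: a=7, p=7, q=1
  k=1: a=7, p=50, q=7
  k=2: a=1, p=57, q=8
  k=3: a=2, p=164, q=23
  k=4: a=3, p=549, q=77

549/77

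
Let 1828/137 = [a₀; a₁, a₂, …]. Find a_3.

1828 = 13·137 + 47   →  a_0 = 13
137 = 2·47 + 43   →  a_1 = 2
47 = 1·43 + 4   →  a_2 = 1
43 = 10·4 + 3   →  a_3 = 10

10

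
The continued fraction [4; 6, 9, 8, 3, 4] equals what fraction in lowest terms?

Fold from the inside: start with 4/1.
  3 + 1/4 = 13/4
  8 + 4/13 = 108/13
  9 + 13/108 = 985/108
  6 + 108/985 = 6018/985
  4 + 985/6018 = 25057/6018

25057/6018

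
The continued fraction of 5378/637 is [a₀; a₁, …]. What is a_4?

6

5378 = 8·637 + 282   →  a_0 = 8
637 = 2·282 + 73   →  a_1 = 2
282 = 3·73 + 63   →  a_2 = 3
73 = 1·63 + 10   →  a_3 = 1
63 = 6·10 + 3   →  a_4 = 6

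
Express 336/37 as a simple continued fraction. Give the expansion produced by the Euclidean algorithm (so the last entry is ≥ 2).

336 = 9×37 + 3
37 = 12×3 + 1
3 = 3×1 + 0  (stop)
So 336/37 = [9; 12, 3].

[9; 12, 3]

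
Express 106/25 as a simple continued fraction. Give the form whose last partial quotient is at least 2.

106 = 4×25 + 6
25 = 4×6 + 1
6 = 6×1 + 0  (stop)
So 106/25 = [4; 4, 6].

[4; 4, 6]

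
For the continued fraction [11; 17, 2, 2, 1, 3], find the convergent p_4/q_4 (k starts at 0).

1349/122

Using pₖ = aₖpₖ₋₁ + pₖ₋₂, qₖ = aₖqₖ₋₁ + qₖ₋₂ (with p₋₁=1, p₋₂=0, q₋₁=0, q₋₂=1):
  k=0: a=11, p=11, q=1
  k=1: a=17, p=188, q=17
  k=2: a=2, p=387, q=35
  k=3: a=2, p=962, q=87
  k=4: a=1, p=1349, q=122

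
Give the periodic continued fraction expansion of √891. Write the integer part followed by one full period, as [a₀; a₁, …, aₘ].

[29; 1, 5, 1, 1, 1, 5, 1, 58]

a₀ = ⌊√891⌋ = 29.
With m₀=0, d₀=1 and mₖ₊₁ = dₖaₖ − mₖ, dₖ₊₁ = (n − mₖ₊₁²)/dₖ, aₖ₊₁ = ⌊(a₀+mₖ₊₁)/dₖ₊₁⌋:
  k=1: m=29, d=50, a=1
  k=2: m=21, d=9, a=5
  k=3: m=24, d=35, a=1
  k=4: m=11, d=22, a=1
  k=5: m=11, d=35, a=1
  k=6: m=24, d=9, a=5
  k=7: m=21, d=50, a=1
  k=8: m=29, d=1, a=58
d=1 and a=2a₀=58 at k=8, so the next step gives (m, d) = (29, 50) again — its k=1 value — and the period has length 8.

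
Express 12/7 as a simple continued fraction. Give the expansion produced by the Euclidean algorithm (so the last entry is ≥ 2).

[1; 1, 2, 2]

12 = 1×7 + 5
7 = 1×5 + 2
5 = 2×2 + 1
2 = 2×1 + 0  (stop)
So 12/7 = [1; 1, 2, 2].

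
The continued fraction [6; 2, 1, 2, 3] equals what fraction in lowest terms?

Using pₖ = aₖpₖ₋₁ + pₖ₋₂ and qₖ = aₖqₖ₋₁ + qₖ₋₂:
  k=0: a=6, p=6, q=1
  k=1: a=2, p=13, q=2
  k=2: a=1, p=19, q=3
  k=3: a=2, p=51, q=8
  k=4: a=3, p=172, q=27

172/27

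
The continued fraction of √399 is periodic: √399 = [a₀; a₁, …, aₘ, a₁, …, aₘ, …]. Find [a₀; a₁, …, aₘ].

a₀ = ⌊√399⌋ = 19.
With m₀=0, d₀=1 and mₖ₊₁ = dₖaₖ − mₖ, dₖ₊₁ = (n − mₖ₊₁²)/dₖ, aₖ₊₁ = ⌊(a₀+mₖ₊₁)/dₖ₊₁⌋:
  k=1: m=19, d=38, a=1
  k=2: m=19, d=1, a=38
d=1 and a=2a₀=38 at k=2, so the next step gives (m, d) = (19, 38) again — its k=1 value — and the period has length 2.

[19; 1, 38]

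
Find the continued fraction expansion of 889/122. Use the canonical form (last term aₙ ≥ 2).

[7; 3, 2, 17]

889 = 7·122 + 35
122 = 3·35 + 17
35 = 2·17 + 1
17 = 17·1 + 0  (stop)
So 889/122 = [7; 3, 2, 17].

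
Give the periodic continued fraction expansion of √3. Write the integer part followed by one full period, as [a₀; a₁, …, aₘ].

[1; 1, 2]

a₀ = ⌊√3⌋ = 1.
With m₀=0, d₀=1 and mₖ₊₁ = dₖaₖ − mₖ, dₖ₊₁ = (n − mₖ₊₁²)/dₖ, aₖ₊₁ = ⌊(a₀+mₖ₊₁)/dₖ₊₁⌋:
  k=1: m=1, d=2, a=1
  k=2: m=1, d=1, a=2
d=1 and a=2a₀=2 at k=2, so the next step gives (m, d) = (1, 2) again — its k=1 value — and the period has length 2.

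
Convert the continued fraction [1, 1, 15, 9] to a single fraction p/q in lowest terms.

Fold from the inside: start with 9/1.
  15 + 1/9 = 136/9
  1 + 9/136 = 145/136
  1 + 136/145 = 281/145

281/145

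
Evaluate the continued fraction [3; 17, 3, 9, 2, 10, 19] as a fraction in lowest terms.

625052/204417

Using pₖ = aₖpₖ₋₁ + pₖ₋₂ and qₖ = aₖqₖ₋₁ + qₖ₋₂:
  k=0: a=3, p=3, q=1
  k=1: a=17, p=52, q=17
  k=2: a=3, p=159, q=52
  k=3: a=9, p=1483, q=485
  k=4: a=2, p=3125, q=1022
  k=5: a=10, p=32733, q=10705
  k=6: a=19, p=625052, q=204417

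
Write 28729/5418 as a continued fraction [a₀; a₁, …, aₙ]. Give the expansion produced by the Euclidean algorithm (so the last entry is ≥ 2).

28729 = 5*5418 + 1639
5418 = 3*1639 + 501
1639 = 3*501 + 136
501 = 3*136 + 93
136 = 1*93 + 43
93 = 2*43 + 7
43 = 6*7 + 1
7 = 7*1 + 0  (stop)
So 28729/5418 = [5; 3, 3, 3, 1, 2, 6, 7].

[5; 3, 3, 3, 1, 2, 6, 7]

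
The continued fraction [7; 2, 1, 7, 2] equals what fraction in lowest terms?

Fold from the inside: start with 2/1.
  7 + 1/2 = 15/2
  1 + 2/15 = 17/15
  2 + 15/17 = 49/17
  7 + 17/49 = 360/49

360/49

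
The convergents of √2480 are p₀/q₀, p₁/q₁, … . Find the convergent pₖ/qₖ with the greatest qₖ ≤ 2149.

99151/1991

√2480 = [49; 1, 3, 1, 98, …] (period length 4).
Convergents:
  p_0/q_0 = 49/1
  p_1/q_1 = 50/1
  p_2/q_2 = 199/4
  p_3/q_3 = 249/5
  p_4/q_4 = 24601/494
  p_5/q_5 = 24850/499
  p_6/q_6 = 99151/1991
  p_7/q_7 = 124001/2490
q_6 = 1991 ≤ 2149 < 2490 = q_7, so the answer is 99151/1991.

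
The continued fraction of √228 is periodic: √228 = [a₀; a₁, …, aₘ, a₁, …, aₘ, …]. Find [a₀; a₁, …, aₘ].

[15; 10, 30]

a₀ = ⌊√228⌋ = 15.
With m₀=0, d₀=1 and mₖ₊₁ = dₖaₖ − mₖ, dₖ₊₁ = (n − mₖ₊₁²)/dₖ, aₖ₊₁ = ⌊(a₀+mₖ₊₁)/dₖ₊₁⌋:
  k=1: m=15, d=3, a=10
  k=2: m=15, d=1, a=30
d=1 and a=2a₀=30 at k=2, so the next step gives (m, d) = (15, 3) again — its k=1 value — and the period has length 2.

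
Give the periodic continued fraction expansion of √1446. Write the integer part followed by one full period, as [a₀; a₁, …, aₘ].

a₀ = ⌊√1446⌋ = 38.
With m₀=0, d₀=1 and mₖ₊₁ = dₖaₖ − mₖ, dₖ₊₁ = (n − mₖ₊₁²)/dₖ, aₖ₊₁ = ⌊(a₀+mₖ₊₁)/dₖ₊₁⌋:
  k=1: m=38, d=2, a=38
  k=2: m=38, d=1, a=76
d=1 and a=2a₀=76 at k=2, so the next step gives (m, d) = (38, 2) again — its k=1 value — and the period has length 2.

[38; 38, 76]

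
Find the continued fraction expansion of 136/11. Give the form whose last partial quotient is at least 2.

136 = 12×11 + 4
11 = 2×4 + 3
4 = 1×3 + 1
3 = 3×1 + 0  (stop)
So 136/11 = [12; 2, 1, 3].

[12; 2, 1, 3]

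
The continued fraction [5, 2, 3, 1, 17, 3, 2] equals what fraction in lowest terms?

Using pₖ = aₖpₖ₋₁ + pₖ₋₂ and qₖ = aₖqₖ₋₁ + qₖ₋₂:
  k=0: a=5, p=5, q=1
  k=1: a=2, p=11, q=2
  k=2: a=3, p=38, q=7
  k=3: a=1, p=49, q=9
  k=4: a=17, p=871, q=160
  k=5: a=3, p=2662, q=489
  k=6: a=2, p=6195, q=1138

6195/1138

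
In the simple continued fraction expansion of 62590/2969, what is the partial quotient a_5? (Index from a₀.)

2

62590 = 21·2969 + 241   →  a_0 = 21
2969 = 12·241 + 77   →  a_1 = 12
241 = 3·77 + 10   →  a_2 = 3
77 = 7·10 + 7   →  a_3 = 7
10 = 1·7 + 3   →  a_4 = 1
7 = 2·3 + 1   →  a_5 = 2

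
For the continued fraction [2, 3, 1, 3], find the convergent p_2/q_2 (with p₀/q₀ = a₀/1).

9/4

Using pₖ = aₖpₖ₋₁ + pₖ₋₂, qₖ = aₖqₖ₋₁ + qₖ₋₂ (with p₋₁=1, p₋₂=0, q₋₁=0, q₋₂=1):
  k=0: a=2, p=2, q=1
  k=1: a=3, p=7, q=3
  k=2: a=1, p=9, q=4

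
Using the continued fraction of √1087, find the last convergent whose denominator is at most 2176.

70687/2144

√1087 = [32; 1, 31, 1, 64, …] (period length 4).
Convergents:
  p_0/q_0 = 32/1
  p_1/q_1 = 33/1
  p_2/q_2 = 1055/32
  p_3/q_3 = 1088/33
  p_4/q_4 = 70687/2144
  p_5/q_5 = 71775/2177
q_4 = 2144 ≤ 2176 < 2177 = q_5, so the answer is 70687/2144.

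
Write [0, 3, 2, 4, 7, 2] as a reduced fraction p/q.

139/479

Using pₖ = aₖpₖ₋₁ + pₖ₋₂ and qₖ = aₖqₖ₋₁ + qₖ₋₂:
  k=0: a=0, p=0, q=1
  k=1: a=3, p=1, q=3
  k=2: a=2, p=2, q=7
  k=3: a=4, p=9, q=31
  k=4: a=7, p=65, q=224
  k=5: a=2, p=139, q=479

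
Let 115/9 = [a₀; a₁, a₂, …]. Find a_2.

3

115 = 12·9 + 7   →  a_0 = 12
9 = 1·7 + 2   →  a_1 = 1
7 = 3·2 + 1   →  a_2 = 3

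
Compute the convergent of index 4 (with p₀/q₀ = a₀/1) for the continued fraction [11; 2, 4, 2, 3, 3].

Using pₖ = aₖpₖ₋₁ + pₖ₋₂, qₖ = aₖqₖ₋₁ + qₖ₋₂ (with p₋₁=1, p₋₂=0, q₋₁=0, q₋₂=1):
  k=0: a=11, p=11, q=1
  k=1: a=2, p=23, q=2
  k=2: a=4, p=103, q=9
  k=3: a=2, p=229, q=20
  k=4: a=3, p=790, q=69

790/69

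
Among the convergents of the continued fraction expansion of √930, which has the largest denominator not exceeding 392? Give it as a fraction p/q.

7441/244

√930 = [30; 2, 60, …] (period length 2).
Convergents:
  p_0/q_0 = 30/1
  p_1/q_1 = 61/2
  p_2/q_2 = 3690/121
  p_3/q_3 = 7441/244
  p_4/q_4 = 450150/14761
q_3 = 244 ≤ 392 < 14761 = q_4, so the answer is 7441/244.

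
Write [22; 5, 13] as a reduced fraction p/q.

1465/66

Using pₖ = aₖpₖ₋₁ + pₖ₋₂ and qₖ = aₖqₖ₋₁ + qₖ₋₂:
  k=0: a=22, p=22, q=1
  k=1: a=5, p=111, q=5
  k=2: a=13, p=1465, q=66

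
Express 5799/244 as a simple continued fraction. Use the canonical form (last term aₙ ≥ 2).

5799 = 23·244 + 187
244 = 1·187 + 57
187 = 3·57 + 16
57 = 3·16 + 9
16 = 1·9 + 7
9 = 1·7 + 2
7 = 3·2 + 1
2 = 2·1 + 0  (stop)
So 5799/244 = [23; 1, 3, 3, 1, 1, 3, 2].

[23; 1, 3, 3, 1, 1, 3, 2]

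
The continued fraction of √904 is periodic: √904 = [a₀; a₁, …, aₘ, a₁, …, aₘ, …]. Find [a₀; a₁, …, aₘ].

[30; 15, 60]

a₀ = ⌊√904⌋ = 30.
With m₀=0, d₀=1 and mₖ₊₁ = dₖaₖ − mₖ, dₖ₊₁ = (n − mₖ₊₁²)/dₖ, aₖ₊₁ = ⌊(a₀+mₖ₊₁)/dₖ₊₁⌋:
  k=1: m=30, d=4, a=15
  k=2: m=30, d=1, a=60
d=1 and a=2a₀=60 at k=2, so the next step gives (m, d) = (30, 4) again — its k=1 value — and the period has length 2.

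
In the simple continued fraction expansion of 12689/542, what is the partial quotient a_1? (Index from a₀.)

12689 = 23·542 + 223   →  a_0 = 23
542 = 2·223 + 96   →  a_1 = 2

2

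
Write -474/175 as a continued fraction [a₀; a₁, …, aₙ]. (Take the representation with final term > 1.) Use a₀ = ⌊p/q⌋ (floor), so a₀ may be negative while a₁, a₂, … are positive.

-474 = -3·175 + 51
175 = 3·51 + 22
51 = 2·22 + 7
22 = 3·7 + 1
7 = 7·1 + 0  (stop)
So -474/175 = [-3; 3, 2, 3, 7].

[-3; 3, 2, 3, 7]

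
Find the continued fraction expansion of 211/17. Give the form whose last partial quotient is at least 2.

[12; 2, 2, 3]

211 = 12*17 + 7
17 = 2*7 + 3
7 = 2*3 + 1
3 = 3*1 + 0  (stop)
So 211/17 = [12; 2, 2, 3].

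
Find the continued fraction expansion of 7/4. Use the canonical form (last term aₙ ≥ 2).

7 = 1*4 + 3
4 = 1*3 + 1
3 = 3*1 + 0  (stop)
So 7/4 = [1; 1, 3].

[1; 1, 3]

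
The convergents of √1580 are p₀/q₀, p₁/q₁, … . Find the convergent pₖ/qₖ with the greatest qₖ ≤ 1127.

√1580 = [39; 1, 2, 1, 78, …] (period length 4).
Convergents:
  p_0/q_0 = 39/1
  p_1/q_1 = 40/1
  p_2/q_2 = 119/3
  p_3/q_3 = 159/4
  p_4/q_4 = 12521/315
  p_5/q_5 = 12680/319
  p_6/q_6 = 37881/953
  p_7/q_7 = 50561/1272
q_6 = 953 ≤ 1127 < 1272 = q_7, so the answer is 37881/953.

37881/953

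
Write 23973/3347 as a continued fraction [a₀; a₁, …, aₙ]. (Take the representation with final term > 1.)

[7; 6, 6, 1, 1, 4, 9]

23973 = 7×3347 + 544
3347 = 6×544 + 83
544 = 6×83 + 46
83 = 1×46 + 37
46 = 1×37 + 9
37 = 4×9 + 1
9 = 9×1 + 0  (stop)
So 23973/3347 = [7; 6, 6, 1, 1, 4, 9].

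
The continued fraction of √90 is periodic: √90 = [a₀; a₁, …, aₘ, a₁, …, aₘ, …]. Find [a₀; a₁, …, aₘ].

[9; 2, 18]

a₀ = ⌊√90⌋ = 9.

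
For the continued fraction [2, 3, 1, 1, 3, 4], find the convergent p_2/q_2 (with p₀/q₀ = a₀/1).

Using pₖ = aₖpₖ₋₁ + pₖ₋₂, qₖ = aₖqₖ₋₁ + qₖ₋₂ (with p₋₁=1, p₋₂=0, q₋₁=0, q₋₂=1):
  k=0: a=2, p=2, q=1
  k=1: a=3, p=7, q=3
  k=2: a=1, p=9, q=4

9/4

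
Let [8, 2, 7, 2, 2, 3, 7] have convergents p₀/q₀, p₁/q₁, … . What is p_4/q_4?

669/79

Using pₖ = aₖpₖ₋₁ + pₖ₋₂, qₖ = aₖqₖ₋₁ + qₖ₋₂ (with p₋₁=1, p₋₂=0, q₋₁=0, q₋₂=1):
  k=0: a=8, p=8, q=1
  k=1: a=2, p=17, q=2
  k=2: a=7, p=127, q=15
  k=3: a=2, p=271, q=32
  k=4: a=2, p=669, q=79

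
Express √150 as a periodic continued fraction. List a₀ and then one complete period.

a₀ = ⌊√150⌋ = 12.
With m₀=0, d₀=1 and mₖ₊₁ = dₖaₖ − mₖ, dₖ₊₁ = (n − mₖ₊₁²)/dₖ, aₖ₊₁ = ⌊(a₀+mₖ₊₁)/dₖ₊₁⌋:
  k=1: m=12, d=6, a=4
  k=2: m=12, d=1, a=24
d=1 and a=2a₀=24 at k=2, so the next step gives (m, d) = (12, 6) again — its k=1 value — and the period has length 2.

[12; 4, 24]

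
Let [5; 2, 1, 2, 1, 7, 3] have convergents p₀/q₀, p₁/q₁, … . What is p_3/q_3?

Using pₖ = aₖpₖ₋₁ + pₖ₋₂, qₖ = aₖqₖ₋₁ + qₖ₋₂ (with p₋₁=1, p₋₂=0, q₋₁=0, q₋₂=1):
  k=0: a=5, p=5, q=1
  k=1: a=2, p=11, q=2
  k=2: a=1, p=16, q=3
  k=3: a=2, p=43, q=8

43/8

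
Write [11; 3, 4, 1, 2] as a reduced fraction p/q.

Using pₖ = aₖpₖ₋₁ + pₖ₋₂ and qₖ = aₖqₖ₋₁ + qₖ₋₂:
  k=0: a=11, p=11, q=1
  k=1: a=3, p=34, q=3
  k=2: a=4, p=147, q=13
  k=3: a=1, p=181, q=16
  k=4: a=2, p=509, q=45

509/45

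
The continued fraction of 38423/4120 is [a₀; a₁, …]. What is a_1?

38423 = 9·4120 + 1343   →  a_0 = 9
4120 = 3·1343 + 91   →  a_1 = 3

3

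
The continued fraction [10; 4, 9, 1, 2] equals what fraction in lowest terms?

Fold from the inside: start with 2/1.
  1 + 1/2 = 3/2
  9 + 2/3 = 29/3
  4 + 3/29 = 119/29
  10 + 29/119 = 1219/119

1219/119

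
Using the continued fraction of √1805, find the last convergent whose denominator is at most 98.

2889/68

√1805 = [42; 2, 16, 2, 84, …] (period length 4).
Convergents:
  p_0/q_0 = 42/1
  p_1/q_1 = 85/2
  p_2/q_2 = 1402/33
  p_3/q_3 = 2889/68
  p_4/q_4 = 244078/5745
q_3 = 68 ≤ 98 < 5745 = q_4, so the answer is 2889/68.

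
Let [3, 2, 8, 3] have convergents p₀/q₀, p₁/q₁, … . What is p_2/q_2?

Using pₖ = aₖpₖ₋₁ + pₖ₋₂, qₖ = aₖqₖ₋₁ + qₖ₋₂ (with p₋₁=1, p₋₂=0, q₋₁=0, q₋₂=1):
  k=0: a=3, p=3, q=1
  k=1: a=2, p=7, q=2
  k=2: a=8, p=59, q=17

59/17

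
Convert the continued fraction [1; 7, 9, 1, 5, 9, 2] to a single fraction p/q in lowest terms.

Fold from the inside: start with 2/1.
  9 + 1/2 = 19/2
  5 + 2/19 = 97/19
  1 + 19/97 = 116/97
  9 + 97/116 = 1141/116
  7 + 116/1141 = 8103/1141
  1 + 1141/8103 = 9244/8103

9244/8103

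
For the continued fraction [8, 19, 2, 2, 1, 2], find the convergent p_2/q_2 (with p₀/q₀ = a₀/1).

314/39

Using pₖ = aₖpₖ₋₁ + pₖ₋₂, qₖ = aₖqₖ₋₁ + qₖ₋₂ (with p₋₁=1, p₋₂=0, q₋₁=0, q₋₂=1):
  k=0: a=8, p=8, q=1
  k=1: a=19, p=153, q=19
  k=2: a=2, p=314, q=39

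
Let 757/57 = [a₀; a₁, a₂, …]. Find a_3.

1

757 = 13·57 + 16   →  a_0 = 13
57 = 3·16 + 9   →  a_1 = 3
16 = 1·9 + 7   →  a_2 = 1
9 = 1·7 + 2   →  a_3 = 1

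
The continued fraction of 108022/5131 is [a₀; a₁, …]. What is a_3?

14

108022 = 21·5131 + 271   →  a_0 = 21
5131 = 18·271 + 253   →  a_1 = 18
271 = 1·253 + 18   →  a_2 = 1
253 = 14·18 + 1   →  a_3 = 14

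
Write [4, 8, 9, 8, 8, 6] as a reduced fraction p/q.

Using pₖ = aₖpₖ₋₁ + pₖ₋₂ and qₖ = aₖqₖ₋₁ + qₖ₋₂:
  k=0: a=4, p=4, q=1
  k=1: a=8, p=33, q=8
  k=2: a=9, p=301, q=73
  k=3: a=8, p=2441, q=592
  k=4: a=8, p=19829, q=4809
  k=5: a=6, p=121415, q=29446

121415/29446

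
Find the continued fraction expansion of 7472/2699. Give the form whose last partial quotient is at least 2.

[2; 1, 3, 3, 7, 9, 3]

7472 = 2*2699 + 2074
2699 = 1*2074 + 625
2074 = 3*625 + 199
625 = 3*199 + 28
199 = 7*28 + 3
28 = 9*3 + 1
3 = 3*1 + 0  (stop)
So 7472/2699 = [2; 1, 3, 3, 7, 9, 3].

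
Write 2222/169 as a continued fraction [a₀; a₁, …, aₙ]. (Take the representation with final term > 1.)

2222 = 13×169 + 25
169 = 6×25 + 19
25 = 1×19 + 6
19 = 3×6 + 1
6 = 6×1 + 0  (stop)
So 2222/169 = [13; 6, 1, 3, 6].

[13; 6, 1, 3, 6]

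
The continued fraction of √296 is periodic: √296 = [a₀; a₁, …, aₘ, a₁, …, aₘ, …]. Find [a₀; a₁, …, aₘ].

a₀ = ⌊√296⌋ = 17.
With m₀=0, d₀=1 and mₖ₊₁ = dₖaₖ − mₖ, dₖ₊₁ = (n − mₖ₊₁²)/dₖ, aₖ₊₁ = ⌊(a₀+mₖ₊₁)/dₖ₊₁⌋:
  k=1: m=17, d=7, a=4
  k=2: m=11, d=25, a=1
  k=3: m=14, d=4, a=7
  k=4: m=14, d=25, a=1
  k=5: m=11, d=7, a=4
  k=6: m=17, d=1, a=34
d=1 and a=2a₀=34 at k=6, so the next step gives (m, d) = (17, 7) again — its k=1 value — and the period has length 6.

[17; 4, 1, 7, 1, 4, 34]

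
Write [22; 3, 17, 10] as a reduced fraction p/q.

11677/523

Using pₖ = aₖpₖ₋₁ + pₖ₋₂ and qₖ = aₖqₖ₋₁ + qₖ₋₂:
  k=0: a=22, p=22, q=1
  k=1: a=3, p=67, q=3
  k=2: a=17, p=1161, q=52
  k=3: a=10, p=11677, q=523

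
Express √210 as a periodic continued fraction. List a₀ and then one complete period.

[14; 2, 28]

a₀ = ⌊√210⌋ = 14.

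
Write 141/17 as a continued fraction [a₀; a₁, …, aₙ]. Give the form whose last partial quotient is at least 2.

[8; 3, 2, 2]

141 = 8*17 + 5
17 = 3*5 + 2
5 = 2*2 + 1
2 = 2*1 + 0  (stop)
So 141/17 = [8; 3, 2, 2].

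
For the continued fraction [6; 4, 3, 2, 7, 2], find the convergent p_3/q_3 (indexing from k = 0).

187/30

Using pₖ = aₖpₖ₋₁ + pₖ₋₂, qₖ = aₖqₖ₋₁ + qₖ₋₂ (with p₋₁=1, p₋₂=0, q₋₁=0, q₋₂=1):
  k=0: a=6, p=6, q=1
  k=1: a=4, p=25, q=4
  k=2: a=3, p=81, q=13
  k=3: a=2, p=187, q=30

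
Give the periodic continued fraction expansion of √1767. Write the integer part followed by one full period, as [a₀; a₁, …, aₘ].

[42; 28, 84]

a₀ = ⌊√1767⌋ = 42.
With m₀=0, d₀=1 and mₖ₊₁ = dₖaₖ − mₖ, dₖ₊₁ = (n − mₖ₊₁²)/dₖ, aₖ₊₁ = ⌊(a₀+mₖ₊₁)/dₖ₊₁⌋:
  k=1: m=42, d=3, a=28
  k=2: m=42, d=1, a=84
d=1 and a=2a₀=84 at k=2, so the next step gives (m, d) = (42, 3) again — its k=1 value — and the period has length 2.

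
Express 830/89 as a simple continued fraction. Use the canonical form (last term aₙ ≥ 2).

[9; 3, 14, 2]

830 = 9·89 + 29
89 = 3·29 + 2
29 = 14·2 + 1
2 = 2·1 + 0  (stop)
So 830/89 = [9; 3, 14, 2].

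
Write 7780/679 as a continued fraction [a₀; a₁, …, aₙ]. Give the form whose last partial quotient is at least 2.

[11; 2, 5, 2, 5, 5]

7780 = 11·679 + 311
679 = 2·311 + 57
311 = 5·57 + 26
57 = 2·26 + 5
26 = 5·5 + 1
5 = 5·1 + 0  (stop)
So 7780/679 = [11; 2, 5, 2, 5, 5].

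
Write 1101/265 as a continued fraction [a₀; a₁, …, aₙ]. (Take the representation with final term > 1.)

[4; 6, 2, 6, 3]

1101 = 4×265 + 41
265 = 6×41 + 19
41 = 2×19 + 3
19 = 6×3 + 1
3 = 3×1 + 0  (stop)
So 1101/265 = [4; 6, 2, 6, 3].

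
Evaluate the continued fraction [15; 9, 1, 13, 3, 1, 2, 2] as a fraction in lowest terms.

Using pₖ = aₖpₖ₋₁ + pₖ₋₂ and qₖ = aₖqₖ₋₁ + qₖ₋₂:
  k=0: a=15, p=15, q=1
  k=1: a=9, p=136, q=9
  k=2: a=1, p=151, q=10
  k=3: a=13, p=2099, q=139
  k=4: a=3, p=6448, q=427
  k=5: a=1, p=8547, q=566
  k=6: a=2, p=23542, q=1559
  k=7: a=2, p=55631, q=3684

55631/3684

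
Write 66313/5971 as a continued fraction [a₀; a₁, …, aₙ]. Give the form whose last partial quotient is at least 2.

66313 = 11*5971 + 632
5971 = 9*632 + 283
632 = 2*283 + 66
283 = 4*66 + 19
66 = 3*19 + 9
19 = 2*9 + 1
9 = 9*1 + 0  (stop)
So 66313/5971 = [11; 9, 2, 4, 3, 2, 9].

[11; 9, 2, 4, 3, 2, 9]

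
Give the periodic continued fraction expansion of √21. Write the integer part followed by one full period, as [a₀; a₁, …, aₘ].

a₀ = ⌊√21⌋ = 4.

[4; 1, 1, 2, 1, 1, 8]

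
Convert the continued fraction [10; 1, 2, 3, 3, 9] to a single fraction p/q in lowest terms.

Fold from the inside: start with 9/1.
  3 + 1/9 = 28/9
  3 + 9/28 = 93/28
  2 + 28/93 = 214/93
  1 + 93/214 = 307/214
  10 + 214/307 = 3284/307

3284/307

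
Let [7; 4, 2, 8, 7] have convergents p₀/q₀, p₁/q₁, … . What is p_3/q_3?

549/76

Using pₖ = aₖpₖ₋₁ + pₖ₋₂, qₖ = aₖqₖ₋₁ + qₖ₋₂ (with p₋₁=1, p₋₂=0, q₋₁=0, q₋₂=1):
  k=0: a=7, p=7, q=1
  k=1: a=4, p=29, q=4
  k=2: a=2, p=65, q=9
  k=3: a=8, p=549, q=76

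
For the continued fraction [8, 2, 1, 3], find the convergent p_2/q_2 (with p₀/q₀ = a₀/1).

25/3

Using pₖ = aₖpₖ₋₁ + pₖ₋₂, qₖ = aₖqₖ₋₁ + qₖ₋₂ (with p₋₁=1, p₋₂=0, q₋₁=0, q₋₂=1):
  k=0: a=8, p=8, q=1
  k=1: a=2, p=17, q=2
  k=2: a=1, p=25, q=3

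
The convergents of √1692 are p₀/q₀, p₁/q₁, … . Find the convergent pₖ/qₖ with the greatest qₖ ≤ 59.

617/15

√1692 = [41; 7, 2, 7, 82, …] (period length 4).
Convergents:
  p_0/q_0 = 41/1
  p_1/q_1 = 288/7
  p_2/q_2 = 617/15
  p_3/q_3 = 4607/112
q_2 = 15 ≤ 59 < 112 = q_3, so the answer is 617/15.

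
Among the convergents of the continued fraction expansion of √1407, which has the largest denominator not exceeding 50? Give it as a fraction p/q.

1838/49

√1407 = [37; 1, 1, 24, 1, 1, 74, …] (period length 6).
Convergents:
  p_0/q_0 = 37/1
  p_1/q_1 = 38/1
  p_2/q_2 = 75/2
  p_3/q_3 = 1838/49
  p_4/q_4 = 1913/51
q_3 = 49 ≤ 50 < 51 = q_4, so the answer is 1838/49.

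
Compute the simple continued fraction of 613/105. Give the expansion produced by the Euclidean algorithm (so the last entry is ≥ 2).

613 = 5*105 + 88
105 = 1*88 + 17
88 = 5*17 + 3
17 = 5*3 + 2
3 = 1*2 + 1
2 = 2*1 + 0  (stop)
So 613/105 = [5; 1, 5, 5, 1, 2].

[5; 1, 5, 5, 1, 2]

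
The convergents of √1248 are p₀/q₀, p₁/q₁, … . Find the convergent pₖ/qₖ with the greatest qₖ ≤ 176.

√1248 = [35; 3, 17, 3, 70, …] (period length 4).
Convergents:
  p_0/q_0 = 35/1
  p_1/q_1 = 106/3
  p_2/q_2 = 1837/52
  p_3/q_3 = 5617/159
  p_4/q_4 = 395027/11182
q_3 = 159 ≤ 176 < 11182 = q_4, so the answer is 5617/159.

5617/159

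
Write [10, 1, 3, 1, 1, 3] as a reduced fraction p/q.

Using pₖ = aₖpₖ₋₁ + pₖ₋₂ and qₖ = aₖqₖ₋₁ + qₖ₋₂:
  k=0: a=10, p=10, q=1
  k=1: a=1, p=11, q=1
  k=2: a=3, p=43, q=4
  k=3: a=1, p=54, q=5
  k=4: a=1, p=97, q=9
  k=5: a=3, p=345, q=32

345/32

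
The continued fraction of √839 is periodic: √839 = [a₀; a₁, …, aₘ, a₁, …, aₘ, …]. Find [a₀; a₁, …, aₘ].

[28; 1, 27, 1, 56]

a₀ = ⌊√839⌋ = 28.
With m₀=0, d₀=1 and mₖ₊₁ = dₖaₖ − mₖ, dₖ₊₁ = (n − mₖ₊₁²)/dₖ, aₖ₊₁ = ⌊(a₀+mₖ₊₁)/dₖ₊₁⌋:
  k=1: m=28, d=55, a=1
  k=2: m=27, d=2, a=27
  k=3: m=27, d=55, a=1
  k=4: m=28, d=1, a=56
d=1 and a=2a₀=56 at k=4, so the next step gives (m, d) = (28, 55) again — its k=1 value — and the period has length 4.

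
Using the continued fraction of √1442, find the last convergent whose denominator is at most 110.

1443/38

√1442 = [37; 1, 36, 1, 74, …] (period length 4).
Convergents:
  p_0/q_0 = 37/1
  p_1/q_1 = 38/1
  p_2/q_2 = 1405/37
  p_3/q_3 = 1443/38
  p_4/q_4 = 108187/2849
q_3 = 38 ≤ 110 < 2849 = q_4, so the answer is 1443/38.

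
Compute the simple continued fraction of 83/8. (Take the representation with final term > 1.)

[10; 2, 1, 2]

83 = 10*8 + 3
8 = 2*3 + 2
3 = 1*2 + 1
2 = 2*1 + 0  (stop)
So 83/8 = [10; 2, 1, 2].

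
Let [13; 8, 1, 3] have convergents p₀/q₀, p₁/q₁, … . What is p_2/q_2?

Using pₖ = aₖpₖ₋₁ + pₖ₋₂, qₖ = aₖqₖ₋₁ + qₖ₋₂ (with p₋₁=1, p₋₂=0, q₋₁=0, q₋₂=1):
  k=0: a=13, p=13, q=1
  k=1: a=8, p=105, q=8
  k=2: a=1, p=118, q=9

118/9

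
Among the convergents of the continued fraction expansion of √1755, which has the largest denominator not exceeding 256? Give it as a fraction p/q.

√1755 = [41; 1, 8, 3, 8, 1, 82, …] (period length 6).
Convergents:
  p_0/q_0 = 41/1
  p_1/q_1 = 42/1
  p_2/q_2 = 377/9
  p_3/q_3 = 1173/28
  p_4/q_4 = 9761/233
  p_5/q_5 = 10934/261
q_4 = 233 ≤ 256 < 261 = q_5, so the answer is 9761/233.

9761/233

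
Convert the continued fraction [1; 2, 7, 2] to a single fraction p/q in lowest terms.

47/32

Fold from the inside: start with 2/1.
  7 + 1/2 = 15/2
  2 + 2/15 = 32/15
  1 + 15/32 = 47/32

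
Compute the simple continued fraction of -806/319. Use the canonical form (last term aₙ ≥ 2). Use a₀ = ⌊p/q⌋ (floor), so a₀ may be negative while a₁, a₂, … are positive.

[-3; 2, 8, 1, 7, 2]

-806 = -3×319 + 151
319 = 2×151 + 17
151 = 8×17 + 15
17 = 1×15 + 2
15 = 7×2 + 1
2 = 2×1 + 0  (stop)
So -806/319 = [-3; 2, 8, 1, 7, 2].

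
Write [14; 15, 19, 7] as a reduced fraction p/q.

28372/2017

Using pₖ = aₖpₖ₋₁ + pₖ₋₂ and qₖ = aₖqₖ₋₁ + qₖ₋₂:
  k=0: a=14, p=14, q=1
  k=1: a=15, p=211, q=15
  k=2: a=19, p=4023, q=286
  k=3: a=7, p=28372, q=2017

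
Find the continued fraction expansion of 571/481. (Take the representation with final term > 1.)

571 = 1×481 + 90
481 = 5×90 + 31
90 = 2×31 + 28
31 = 1×28 + 3
28 = 9×3 + 1
3 = 3×1 + 0  (stop)
So 571/481 = [1; 5, 2, 1, 9, 3].

[1; 5, 2, 1, 9, 3]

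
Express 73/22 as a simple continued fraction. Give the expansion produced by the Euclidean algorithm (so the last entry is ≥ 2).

73 = 3×22 + 7
22 = 3×7 + 1
7 = 7×1 + 0  (stop)
So 73/22 = [3; 3, 7].

[3; 3, 7]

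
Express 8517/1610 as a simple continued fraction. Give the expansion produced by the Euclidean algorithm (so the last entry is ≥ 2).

[5; 3, 2, 4, 3, 1, 3, 3]

8517 = 5×1610 + 467
1610 = 3×467 + 209
467 = 2×209 + 49
209 = 4×49 + 13
49 = 3×13 + 10
13 = 1×10 + 3
10 = 3×3 + 1
3 = 3×1 + 0  (stop)
So 8517/1610 = [5; 3, 2, 4, 3, 1, 3, 3].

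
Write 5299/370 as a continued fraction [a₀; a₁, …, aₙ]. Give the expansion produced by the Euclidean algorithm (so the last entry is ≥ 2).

[14; 3, 9, 6, 2]

5299 = 14·370 + 119
370 = 3·119 + 13
119 = 9·13 + 2
13 = 6·2 + 1
2 = 2·1 + 0  (stop)
So 5299/370 = [14; 3, 9, 6, 2].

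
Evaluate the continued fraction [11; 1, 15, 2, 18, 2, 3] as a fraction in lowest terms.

Using pₖ = aₖpₖ₋₁ + pₖ₋₂ and qₖ = aₖqₖ₋₁ + qₖ₋₂:
  k=0: a=11, p=11, q=1
  k=1: a=1, p=12, q=1
  k=2: a=15, p=191, q=16
  k=3: a=2, p=394, q=33
  k=4: a=18, p=7283, q=610
  k=5: a=2, p=14960, q=1253
  k=6: a=3, p=52163, q=4369

52163/4369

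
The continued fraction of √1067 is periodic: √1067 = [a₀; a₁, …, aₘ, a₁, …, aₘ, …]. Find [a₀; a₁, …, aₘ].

a₀ = ⌊√1067⌋ = 32.

[32; 1, 1, 1, 64]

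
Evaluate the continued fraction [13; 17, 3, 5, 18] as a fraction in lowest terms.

Using pₖ = aₖpₖ₋₁ + pₖ₋₂ and qₖ = aₖqₖ₋₁ + qₖ₋₂:
  k=0: a=13, p=13, q=1
  k=1: a=17, p=222, q=17
  k=2: a=3, p=679, q=52
  k=3: a=5, p=3617, q=277
  k=4: a=18, p=65785, q=5038

65785/5038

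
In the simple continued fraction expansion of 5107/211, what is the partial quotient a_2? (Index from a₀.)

1

5107 = 24·211 + 43   →  a_0 = 24
211 = 4·43 + 39   →  a_1 = 4
43 = 1·39 + 4   →  a_2 = 1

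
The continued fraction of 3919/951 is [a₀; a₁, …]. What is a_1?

3919 = 4·951 + 115   →  a_0 = 4
951 = 8·115 + 31   →  a_1 = 8

8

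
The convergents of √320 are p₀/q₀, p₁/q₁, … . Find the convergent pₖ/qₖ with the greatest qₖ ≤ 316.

√320 = [17; 1, 7, 1, 34, …] (period length 4).
Convergents:
  p_0/q_0 = 17/1
  p_1/q_1 = 18/1
  p_2/q_2 = 143/8
  p_3/q_3 = 161/9
  p_4/q_4 = 5617/314
  p_5/q_5 = 5778/323
q_4 = 314 ≤ 316 < 323 = q_5, so the answer is 5617/314.

5617/314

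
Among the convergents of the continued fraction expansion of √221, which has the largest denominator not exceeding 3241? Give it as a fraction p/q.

48062/3233

√221 = [14; 1, 6, 2, 6, 1, 28, …] (period length 6).
Convergents:
  p_0/q_0 = 14/1
  p_1/q_1 = 15/1
  p_2/q_2 = 104/7
  p_3/q_3 = 223/15
  p_4/q_4 = 1442/97
  p_5/q_5 = 1665/112
  p_6/q_6 = 48062/3233
  p_7/q_7 = 49727/3345
q_6 = 3233 ≤ 3241 < 3345 = q_7, so the answer is 48062/3233.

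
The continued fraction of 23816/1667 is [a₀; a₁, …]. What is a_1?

3

23816 = 14·1667 + 478   →  a_0 = 14
1667 = 3·478 + 233   →  a_1 = 3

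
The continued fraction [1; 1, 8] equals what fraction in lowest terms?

Fold from the inside: start with 8/1.
  1 + 1/8 = 9/8
  1 + 8/9 = 17/9

17/9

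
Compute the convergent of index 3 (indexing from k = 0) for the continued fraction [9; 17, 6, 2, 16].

2020/223

Using pₖ = aₖpₖ₋₁ + pₖ₋₂, qₖ = aₖqₖ₋₁ + qₖ₋₂ (with p₋₁=1, p₋₂=0, q₋₁=0, q₋₂=1):
  k=0: a=9, p=9, q=1
  k=1: a=17, p=154, q=17
  k=2: a=6, p=933, q=103
  k=3: a=2, p=2020, q=223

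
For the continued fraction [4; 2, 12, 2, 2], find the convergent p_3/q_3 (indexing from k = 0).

Using pₖ = aₖpₖ₋₁ + pₖ₋₂, qₖ = aₖqₖ₋₁ + qₖ₋₂ (with p₋₁=1, p₋₂=0, q₋₁=0, q₋₂=1):
  k=0: a=4, p=4, q=1
  k=1: a=2, p=9, q=2
  k=2: a=12, p=112, q=25
  k=3: a=2, p=233, q=52

233/52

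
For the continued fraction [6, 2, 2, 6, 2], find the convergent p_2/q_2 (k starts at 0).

Using pₖ = aₖpₖ₋₁ + pₖ₋₂, qₖ = aₖqₖ₋₁ + qₖ₋₂ (with p₋₁=1, p₋₂=0, q₋₁=0, q₋₂=1):
  k=0: a=6, p=6, q=1
  k=1: a=2, p=13, q=2
  k=2: a=2, p=32, q=5

32/5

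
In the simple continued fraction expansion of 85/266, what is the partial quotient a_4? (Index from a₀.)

2

85 = 0·266 + 85   →  a_0 = 0
266 = 3·85 + 11   →  a_1 = 3
85 = 7·11 + 8   →  a_2 = 7
11 = 1·8 + 3   →  a_3 = 1
8 = 2·3 + 2   →  a_4 = 2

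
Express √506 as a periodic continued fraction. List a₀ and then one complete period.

[22; 2, 44]

a₀ = ⌊√506⌋ = 22.
With m₀=0, d₀=1 and mₖ₊₁ = dₖaₖ − mₖ, dₖ₊₁ = (n − mₖ₊₁²)/dₖ, aₖ₊₁ = ⌊(a₀+mₖ₊₁)/dₖ₊₁⌋:
  k=1: m=22, d=22, a=2
  k=2: m=22, d=1, a=44
d=1 and a=2a₀=44 at k=2, so the next step gives (m, d) = (22, 22) again — its k=1 value — and the period has length 2.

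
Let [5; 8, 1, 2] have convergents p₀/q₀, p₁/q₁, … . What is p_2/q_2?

46/9

Using pₖ = aₖpₖ₋₁ + pₖ₋₂, qₖ = aₖqₖ₋₁ + qₖ₋₂ (with p₋₁=1, p₋₂=0, q₋₁=0, q₋₂=1):
  k=0: a=5, p=5, q=1
  k=1: a=8, p=41, q=8
  k=2: a=1, p=46, q=9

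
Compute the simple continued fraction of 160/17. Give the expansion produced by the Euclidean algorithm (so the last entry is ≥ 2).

160 = 9*17 + 7
17 = 2*7 + 3
7 = 2*3 + 1
3 = 3*1 + 0  (stop)
So 160/17 = [9; 2, 2, 3].

[9; 2, 2, 3]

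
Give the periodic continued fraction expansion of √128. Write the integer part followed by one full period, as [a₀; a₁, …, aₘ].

a₀ = ⌊√128⌋ = 11.
With m₀=0, d₀=1 and mₖ₊₁ = dₖaₖ − mₖ, dₖ₊₁ = (n − mₖ₊₁²)/dₖ, aₖ₊₁ = ⌊(a₀+mₖ₊₁)/dₖ₊₁⌋:
  k=1: m=11, d=7, a=3
  k=2: m=10, d=4, a=5
  k=3: m=10, d=7, a=3
  k=4: m=11, d=1, a=22
d=1 and a=2a₀=22 at k=4, so the next step gives (m, d) = (11, 7) again — its k=1 value — and the period has length 4.

[11; 3, 5, 3, 22]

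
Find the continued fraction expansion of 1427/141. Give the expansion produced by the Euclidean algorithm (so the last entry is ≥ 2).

[10; 8, 3, 2, 2]

1427 = 10*141 + 17
141 = 8*17 + 5
17 = 3*5 + 2
5 = 2*2 + 1
2 = 2*1 + 0  (stop)
So 1427/141 = [10; 8, 3, 2, 2].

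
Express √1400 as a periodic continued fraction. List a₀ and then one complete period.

a₀ = ⌊√1400⌋ = 37.
With m₀=0, d₀=1 and mₖ₊₁ = dₖaₖ − mₖ, dₖ₊₁ = (n − mₖ₊₁²)/dₖ, aₖ₊₁ = ⌊(a₀+mₖ₊₁)/dₖ₊₁⌋:
  k=1: m=37, d=31, a=2
  k=2: m=25, d=25, a=2
  k=3: m=25, d=31, a=2
  k=4: m=37, d=1, a=74
d=1 and a=2a₀=74 at k=4, so the next step gives (m, d) = (37, 31) again — its k=1 value — and the period has length 4.

[37; 2, 2, 2, 74]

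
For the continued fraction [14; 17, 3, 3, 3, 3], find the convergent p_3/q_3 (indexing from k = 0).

2432/173

Using pₖ = aₖpₖ₋₁ + pₖ₋₂, qₖ = aₖqₖ₋₁ + qₖ₋₂ (with p₋₁=1, p₋₂=0, q₋₁=0, q₋₂=1):
  k=0: a=14, p=14, q=1
  k=1: a=17, p=239, q=17
  k=2: a=3, p=731, q=52
  k=3: a=3, p=2432, q=173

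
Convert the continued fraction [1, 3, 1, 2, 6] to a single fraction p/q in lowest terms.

89/70

Using pₖ = aₖpₖ₋₁ + pₖ₋₂ and qₖ = aₖqₖ₋₁ + qₖ₋₂:
  k=0: a=1, p=1, q=1
  k=1: a=3, p=4, q=3
  k=2: a=1, p=5, q=4
  k=3: a=2, p=14, q=11
  k=4: a=6, p=89, q=70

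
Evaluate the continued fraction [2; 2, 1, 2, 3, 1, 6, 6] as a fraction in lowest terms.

3455/1457

Using pₖ = aₖpₖ₋₁ + pₖ₋₂ and qₖ = aₖqₖ₋₁ + qₖ₋₂:
  k=0: a=2, p=2, q=1
  k=1: a=2, p=5, q=2
  k=2: a=1, p=7, q=3
  k=3: a=2, p=19, q=8
  k=4: a=3, p=64, q=27
  k=5: a=1, p=83, q=35
  k=6: a=6, p=562, q=237
  k=7: a=6, p=3455, q=1457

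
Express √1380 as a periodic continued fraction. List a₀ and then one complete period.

[37; 6, 1, 2, 1, 6, 74]

a₀ = ⌊√1380⌋ = 37.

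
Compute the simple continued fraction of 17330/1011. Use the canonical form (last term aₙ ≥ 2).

17330 = 17·1011 + 143
1011 = 7·143 + 10
143 = 14·10 + 3
10 = 3·3 + 1
3 = 3·1 + 0  (stop)
So 17330/1011 = [17; 7, 14, 3, 3].

[17; 7, 14, 3, 3]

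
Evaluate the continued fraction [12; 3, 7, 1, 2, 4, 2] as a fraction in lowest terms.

8599/698

Fold from the inside: start with 2/1.
  4 + 1/2 = 9/2
  2 + 2/9 = 20/9
  1 + 9/20 = 29/20
  7 + 20/29 = 223/29
  3 + 29/223 = 698/223
  12 + 223/698 = 8599/698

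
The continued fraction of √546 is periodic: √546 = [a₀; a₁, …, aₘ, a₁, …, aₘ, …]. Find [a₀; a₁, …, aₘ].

[23; 2, 1, 2, 1, 2, 46]

a₀ = ⌊√546⌋ = 23.
With m₀=0, d₀=1 and mₖ₊₁ = dₖaₖ − mₖ, dₖ₊₁ = (n − mₖ₊₁²)/dₖ, aₖ₊₁ = ⌊(a₀+mₖ₊₁)/dₖ₊₁⌋:
  k=1: m=23, d=17, a=2
  k=2: m=11, d=25, a=1
  k=3: m=14, d=14, a=2
  k=4: m=14, d=25, a=1
  k=5: m=11, d=17, a=2
  k=6: m=23, d=1, a=46
d=1 and a=2a₀=46 at k=6, so the next step gives (m, d) = (23, 17) again — its k=1 value — and the period has length 6.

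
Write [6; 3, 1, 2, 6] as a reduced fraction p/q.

439/70

Using pₖ = aₖpₖ₋₁ + pₖ₋₂ and qₖ = aₖqₖ₋₁ + qₖ₋₂:
  k=0: a=6, p=6, q=1
  k=1: a=3, p=19, q=3
  k=2: a=1, p=25, q=4
  k=3: a=2, p=69, q=11
  k=4: a=6, p=439, q=70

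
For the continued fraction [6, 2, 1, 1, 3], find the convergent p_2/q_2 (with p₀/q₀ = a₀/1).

Using pₖ = aₖpₖ₋₁ + pₖ₋₂, qₖ = aₖqₖ₋₁ + qₖ₋₂ (with p₋₁=1, p₋₂=0, q₋₁=0, q₋₂=1):
  k=0: a=6, p=6, q=1
  k=1: a=2, p=13, q=2
  k=2: a=1, p=19, q=3

19/3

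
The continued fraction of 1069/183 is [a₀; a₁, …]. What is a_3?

1069 = 5·183 + 154   →  a_0 = 5
183 = 1·154 + 29   →  a_1 = 1
154 = 5·29 + 9   →  a_2 = 5
29 = 3·9 + 2   →  a_3 = 3

3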